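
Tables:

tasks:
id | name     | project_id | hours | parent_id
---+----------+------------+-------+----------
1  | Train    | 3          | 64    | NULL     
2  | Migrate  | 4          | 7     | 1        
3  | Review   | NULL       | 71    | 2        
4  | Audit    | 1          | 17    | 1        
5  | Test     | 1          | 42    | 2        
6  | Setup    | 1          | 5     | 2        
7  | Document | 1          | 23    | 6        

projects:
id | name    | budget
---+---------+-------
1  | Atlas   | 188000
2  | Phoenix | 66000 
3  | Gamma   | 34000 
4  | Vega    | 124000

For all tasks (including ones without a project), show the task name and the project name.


LEFT JOIN keeps every row from tasks (the left table); where project_id has no match in projects, the project columns become NULL. Walk through each task:
  - task 1 (Train): project_id=3 -> matches Gamma
  - task 2 (Migrate): project_id=4 -> matches Vega
  - task 3 (Review): project_id=NULL, no match -> kept with NULL
  - task 4 (Audit): project_id=1 -> matches Atlas
  - task 5 (Test): project_id=1 -> matches Atlas
  - task 6 (Setup): project_id=1 -> matches Atlas
  - task 7 (Document): project_id=1 -> matches Atlas
All 7 rows appear; 1 has NULL project.

SQL:
SELECT a.name, b.name AS project
FROM tasks a
LEFT JOIN projects b ON a.project_id = b.id

Result:
name     | project
---------+--------
Train    | Gamma  
Migrate  | Vega   
Review   | NULL   
Audit    | Atlas  
Test     | Atlas  
Setup    | Atlas  
Document | Atlas  


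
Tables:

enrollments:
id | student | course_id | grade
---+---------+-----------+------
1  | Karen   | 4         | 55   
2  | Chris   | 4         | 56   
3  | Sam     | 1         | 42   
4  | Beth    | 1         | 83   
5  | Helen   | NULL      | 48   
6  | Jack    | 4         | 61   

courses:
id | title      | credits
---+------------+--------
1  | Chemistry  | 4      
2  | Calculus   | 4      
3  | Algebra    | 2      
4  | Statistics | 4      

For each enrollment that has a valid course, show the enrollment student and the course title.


INNER JOIN keeps only enrollments rows whose course_id matches an id in courses. Walk through each enrollment:
  - enrollment 1 (Karen): course_id=4 -> matches Statistics
  - enrollment 2 (Chris): course_id=4 -> matches Statistics
  - enrollment 3 (Sam): course_id=1 -> matches Chemistry
  - enrollment 4 (Beth): course_id=1 -> matches Chemistry
  - enrollment 5 (Helen): course_id=NULL, no match -> dropped
  - enrollment 6 (Jack): course_id=4 -> matches Statistics
So 1 of 6 rows is dropped.

SQL:
SELECT a.student, b.title AS course
FROM enrollments a
INNER JOIN courses b ON a.course_id = b.id

Result:
student | course    
--------+-----------
Karen   | Statistics
Chris   | Statistics
Sam     | Chemistry 
Beth    | Chemistry 
Jack    | Statistics


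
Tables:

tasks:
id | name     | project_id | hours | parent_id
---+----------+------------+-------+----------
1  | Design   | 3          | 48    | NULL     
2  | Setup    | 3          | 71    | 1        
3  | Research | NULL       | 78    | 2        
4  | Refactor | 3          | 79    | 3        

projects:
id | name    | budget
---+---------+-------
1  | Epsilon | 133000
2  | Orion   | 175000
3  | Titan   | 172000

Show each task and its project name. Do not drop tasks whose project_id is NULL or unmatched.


LEFT JOIN keeps every row from tasks (the left table); where project_id has no match in projects, the project columns become NULL. Walk through each task:
  - task 1 (Design): project_id=3 -> matches Titan
  - task 2 (Setup): project_id=3 -> matches Titan
  - task 3 (Research): project_id=NULL, no match -> kept with NULL
  - task 4 (Refactor): project_id=3 -> matches Titan
All 4 rows appear; 1 has NULL project.

SQL:
SELECT a.name, b.name AS project
FROM tasks a
LEFT JOIN projects b ON a.project_id = b.id

Result:
name     | project
---------+--------
Design   | Titan  
Setup    | Titan  
Research | NULL   
Refactor | Titan  


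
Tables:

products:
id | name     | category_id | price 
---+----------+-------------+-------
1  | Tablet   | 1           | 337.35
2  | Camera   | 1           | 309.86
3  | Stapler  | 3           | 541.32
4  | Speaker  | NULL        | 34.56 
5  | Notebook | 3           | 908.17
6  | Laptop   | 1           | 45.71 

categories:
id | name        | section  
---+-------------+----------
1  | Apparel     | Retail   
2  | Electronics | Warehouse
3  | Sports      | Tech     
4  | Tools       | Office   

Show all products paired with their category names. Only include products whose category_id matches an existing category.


INNER JOIN keeps only products rows whose category_id matches an id in categories. Walk through each product:
  - product 1 (Tablet): category_id=1 -> matches Apparel
  - product 2 (Camera): category_id=1 -> matches Apparel
  - product 3 (Stapler): category_id=3 -> matches Sports
  - product 4 (Speaker): category_id=NULL, no match -> dropped
  - product 5 (Notebook): category_id=3 -> matches Sports
  - product 6 (Laptop): category_id=1 -> matches Apparel
So 1 of 6 rows is dropped.

SQL:
SELECT a.name, b.name AS category
FROM products a
INNER JOIN categories b ON a.category_id = b.id

Result:
name     | category
---------+---------
Tablet   | Apparel 
Camera   | Apparel 
Stapler  | Sports  
Notebook | Sports  
Laptop   | Apparel 


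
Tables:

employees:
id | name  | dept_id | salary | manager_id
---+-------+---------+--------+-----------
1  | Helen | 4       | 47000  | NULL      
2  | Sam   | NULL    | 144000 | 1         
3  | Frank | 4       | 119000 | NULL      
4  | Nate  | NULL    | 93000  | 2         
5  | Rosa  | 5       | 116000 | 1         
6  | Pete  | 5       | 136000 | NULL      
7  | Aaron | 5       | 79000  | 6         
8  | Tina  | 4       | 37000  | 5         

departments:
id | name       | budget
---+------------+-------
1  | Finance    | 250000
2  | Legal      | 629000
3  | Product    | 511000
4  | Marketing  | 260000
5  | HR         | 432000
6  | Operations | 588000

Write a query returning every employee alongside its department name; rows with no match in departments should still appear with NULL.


LEFT JOIN keeps every row from employees (the left table); where dept_id has no match in departments, the department columns become NULL. Walk through each employee:
  - employee 1 (Helen): dept_id=4 -> matches Marketing
  - employee 2 (Sam): dept_id=NULL, no match -> kept with NULL
  - employee 3 (Frank): dept_id=4 -> matches Marketing
  - employee 4 (Nate): dept_id=NULL, no match -> kept with NULL
  - employee 5 (Rosa): dept_id=5 -> matches HR
  - employee 6 (Pete): dept_id=5 -> matches HR
  - employee 7 (Aaron): dept_id=5 -> matches HR
  - employee 8 (Tina): dept_id=4 -> matches Marketing
All 8 rows appear; 2 have NULL department.

SQL:
SELECT a.name, b.name AS department
FROM employees a
LEFT JOIN departments b ON a.dept_id = b.id

Result:
name  | department
------+-----------
Helen | Marketing 
Sam   | NULL      
Frank | Marketing 
Nate  | NULL      
Rosa  | HR        
Pete  | HR        
Aaron | HR        
Tina  | Marketing 


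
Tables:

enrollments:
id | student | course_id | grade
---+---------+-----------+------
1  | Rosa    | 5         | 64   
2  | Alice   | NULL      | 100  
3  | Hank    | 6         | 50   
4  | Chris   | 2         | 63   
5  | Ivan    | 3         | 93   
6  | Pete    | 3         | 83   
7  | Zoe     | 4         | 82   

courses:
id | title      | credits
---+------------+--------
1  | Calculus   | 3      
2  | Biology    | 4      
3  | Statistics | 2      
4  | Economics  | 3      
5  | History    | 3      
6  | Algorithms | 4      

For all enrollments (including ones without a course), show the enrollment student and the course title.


LEFT JOIN keeps every row from enrollments (the left table); where course_id has no match in courses, the course columns become NULL. Walk through each enrollment:
  - enrollment 1 (Rosa): course_id=5 -> matches History
  - enrollment 2 (Alice): course_id=NULL, no match -> kept with NULL
  - enrollment 3 (Hank): course_id=6 -> matches Algorithms
  - enrollment 4 (Chris): course_id=2 -> matches Biology
  - enrollment 5 (Ivan): course_id=3 -> matches Statistics
  - enrollment 6 (Pete): course_id=3 -> matches Statistics
  - enrollment 7 (Zoe): course_id=4 -> matches Economics
All 7 rows appear; 1 has NULL course.

SQL:
SELECT a.student, b.title AS course
FROM enrollments a
LEFT JOIN courses b ON a.course_id = b.id

Result:
student | course    
--------+-----------
Rosa    | History   
Alice   | NULL      
Hank    | Algorithms
Chris   | Biology   
Ivan    | Statistics
Pete    | Statistics
Zoe     | Economics 


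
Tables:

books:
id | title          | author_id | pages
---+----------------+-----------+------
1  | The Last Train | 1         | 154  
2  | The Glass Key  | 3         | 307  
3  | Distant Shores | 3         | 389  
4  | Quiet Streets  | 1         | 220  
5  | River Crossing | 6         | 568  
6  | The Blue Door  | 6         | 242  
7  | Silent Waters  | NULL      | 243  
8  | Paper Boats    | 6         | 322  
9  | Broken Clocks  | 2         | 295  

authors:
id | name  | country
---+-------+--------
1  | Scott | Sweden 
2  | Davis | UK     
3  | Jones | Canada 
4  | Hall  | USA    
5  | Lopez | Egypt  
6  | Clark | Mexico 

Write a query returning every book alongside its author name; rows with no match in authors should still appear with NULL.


LEFT JOIN keeps every row from books (the left table); where author_id has no match in authors, the author columns become NULL. Walk through each book:
  - book 1 (The Last Train): author_id=1 -> matches Scott
  - book 2 (The Glass Key): author_id=3 -> matches Jones
  - book 3 (Distant Shores): author_id=3 -> matches Jones
  - book 4 (Quiet Streets): author_id=1 -> matches Scott
  - book 5 (River Crossing): author_id=6 -> matches Clark
  - book 6 (The Blue Door): author_id=6 -> matches Clark
  - book 7 (Silent Waters): author_id=NULL, no match -> kept with NULL
  - book 8 (Paper Boats): author_id=6 -> matches Clark
  - book 9 (Broken Clocks): author_id=2 -> matches Davis
All 9 rows appear; 1 has NULL author.

SQL:
SELECT a.title, b.name AS author
FROM books a
LEFT JOIN authors b ON a.author_id = b.id

Result:
title          | author
---------------+-------
The Last Train | Scott 
The Glass Key  | Jones 
Distant Shores | Jones 
Quiet Streets  | Scott 
River Crossing | Clark 
The Blue Door  | Clark 
Silent Waters  | NULL  
Paper Boats    | Clark 
Broken Clocks  | Davis 


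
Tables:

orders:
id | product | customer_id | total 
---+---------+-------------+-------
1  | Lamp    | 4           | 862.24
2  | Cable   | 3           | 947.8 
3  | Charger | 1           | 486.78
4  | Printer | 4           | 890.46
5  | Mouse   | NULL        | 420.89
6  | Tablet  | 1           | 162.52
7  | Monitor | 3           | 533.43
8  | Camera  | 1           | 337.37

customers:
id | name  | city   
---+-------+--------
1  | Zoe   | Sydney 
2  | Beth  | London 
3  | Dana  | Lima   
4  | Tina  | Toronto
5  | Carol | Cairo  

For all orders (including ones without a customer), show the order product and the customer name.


LEFT JOIN keeps every row from orders (the left table); where customer_id has no match in customers, the customer columns become NULL. Walk through each order:
  - order 1 (Lamp): customer_id=4 -> matches Tina
  - order 2 (Cable): customer_id=3 -> matches Dana
  - order 3 (Charger): customer_id=1 -> matches Zoe
  - order 4 (Printer): customer_id=4 -> matches Tina
  - order 5 (Mouse): customer_id=NULL, no match -> kept with NULL
  - order 6 (Tablet): customer_id=1 -> matches Zoe
  - order 7 (Monitor): customer_id=3 -> matches Dana
  - order 8 (Camera): customer_id=1 -> matches Zoe
All 8 rows appear; 1 has NULL customer.

SQL:
SELECT a.product, b.name AS customer
FROM orders a
LEFT JOIN customers b ON a.customer_id = b.id

Result:
product | customer
--------+---------
Lamp    | Tina    
Cable   | Dana    
Charger | Zoe     
Printer | Tina    
Mouse   | NULL    
Tablet  | Zoe     
Monitor | Dana    
Camera  | Zoe     


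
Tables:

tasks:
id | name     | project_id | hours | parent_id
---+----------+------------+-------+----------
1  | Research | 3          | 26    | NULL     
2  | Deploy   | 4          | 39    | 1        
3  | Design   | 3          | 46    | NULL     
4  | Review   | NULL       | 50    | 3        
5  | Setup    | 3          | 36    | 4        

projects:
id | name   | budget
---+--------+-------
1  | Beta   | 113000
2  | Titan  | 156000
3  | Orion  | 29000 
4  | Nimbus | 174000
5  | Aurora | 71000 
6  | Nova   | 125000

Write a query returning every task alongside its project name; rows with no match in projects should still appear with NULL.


LEFT JOIN keeps every row from tasks (the left table); where project_id has no match in projects, the project columns become NULL. Walk through each task:
  - task 1 (Research): project_id=3 -> matches Orion
  - task 2 (Deploy): project_id=4 -> matches Nimbus
  - task 3 (Design): project_id=3 -> matches Orion
  - task 4 (Review): project_id=NULL, no match -> kept with NULL
  - task 5 (Setup): project_id=3 -> matches Orion
All 5 rows appear; 1 has NULL project.

SQL:
SELECT a.name, b.name AS project
FROM tasks a
LEFT JOIN projects b ON a.project_id = b.id

Result:
name     | project
---------+--------
Research | Orion  
Deploy   | Nimbus 
Design   | Orion  
Review   | NULL   
Setup    | Orion  


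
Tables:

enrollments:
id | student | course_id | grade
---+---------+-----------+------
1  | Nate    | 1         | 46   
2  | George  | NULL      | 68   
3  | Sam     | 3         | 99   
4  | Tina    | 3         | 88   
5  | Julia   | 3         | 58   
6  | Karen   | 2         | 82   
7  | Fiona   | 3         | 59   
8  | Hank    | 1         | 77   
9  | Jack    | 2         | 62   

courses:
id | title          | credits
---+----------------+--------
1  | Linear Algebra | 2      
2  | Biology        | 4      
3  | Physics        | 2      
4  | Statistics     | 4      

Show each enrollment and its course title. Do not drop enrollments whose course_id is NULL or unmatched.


LEFT JOIN keeps every row from enrollments (the left table); where course_id has no match in courses, the course columns become NULL. Walk through each enrollment:
  - enrollment 1 (Nate): course_id=1 -> matches Linear Algebra
  - enrollment 2 (George): course_id=NULL, no match -> kept with NULL
  - enrollment 3 (Sam): course_id=3 -> matches Physics
  - enrollment 4 (Tina): course_id=3 -> matches Physics
  - enrollment 5 (Julia): course_id=3 -> matches Physics
  - enrollment 6 (Karen): course_id=2 -> matches Biology
  - enrollment 7 (Fiona): course_id=3 -> matches Physics
  - enrollment 8 (Hank): course_id=1 -> matches Linear Algebra
  - enrollment 9 (Jack): course_id=2 -> matches Biology
All 9 rows appear; 1 has NULL course.

SQL:
SELECT a.student, b.title AS course
FROM enrollments a
LEFT JOIN courses b ON a.course_id = b.id

Result:
student | course        
--------+---------------
Nate    | Linear Algebra
George  | NULL          
Sam     | Physics       
Tina    | Physics       
Julia   | Physics       
Karen   | Biology       
Fiona   | Physics       
Hank    | Linear Algebra
Jack    | Biology       


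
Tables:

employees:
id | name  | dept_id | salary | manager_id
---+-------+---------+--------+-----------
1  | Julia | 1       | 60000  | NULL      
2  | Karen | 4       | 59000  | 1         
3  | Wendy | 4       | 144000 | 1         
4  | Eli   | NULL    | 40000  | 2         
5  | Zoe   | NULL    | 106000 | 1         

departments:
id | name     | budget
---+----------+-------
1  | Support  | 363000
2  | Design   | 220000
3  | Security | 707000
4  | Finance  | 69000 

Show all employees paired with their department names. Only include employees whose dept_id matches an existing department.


INNER JOIN keeps only employees rows whose dept_id matches an id in departments. Walk through each employee:
  - employee 1 (Julia): dept_id=1 -> matches Support
  - employee 2 (Karen): dept_id=4 -> matches Finance
  - employee 3 (Wendy): dept_id=4 -> matches Finance
  - employee 4 (Eli): dept_id=NULL, no match -> dropped
  - employee 5 (Zoe): dept_id=NULL, no match -> dropped
So 2 of 5 rows are dropped.

SQL:
SELECT a.name, b.name AS department
FROM employees a
INNER JOIN departments b ON a.dept_id = b.id

Result:
name  | department
------+-----------
Julia | Support   
Karen | Finance   
Wendy | Finance   


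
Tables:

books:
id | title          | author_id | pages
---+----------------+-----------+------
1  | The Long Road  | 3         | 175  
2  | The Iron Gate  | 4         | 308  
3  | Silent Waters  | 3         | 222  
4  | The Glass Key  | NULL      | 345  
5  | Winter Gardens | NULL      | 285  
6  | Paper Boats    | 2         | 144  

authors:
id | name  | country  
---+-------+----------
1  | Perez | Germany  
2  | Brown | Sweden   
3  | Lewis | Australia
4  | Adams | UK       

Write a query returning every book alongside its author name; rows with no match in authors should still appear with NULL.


LEFT JOIN keeps every row from books (the left table); where author_id has no match in authors, the author columns become NULL. Walk through each book:
  - book 1 (The Long Road): author_id=3 -> matches Lewis
  - book 2 (The Iron Gate): author_id=4 -> matches Adams
  - book 3 (Silent Waters): author_id=3 -> matches Lewis
  - book 4 (The Glass Key): author_id=NULL, no match -> kept with NULL
  - book 5 (Winter Gardens): author_id=NULL, no match -> kept with NULL
  - book 6 (Paper Boats): author_id=2 -> matches Brown
All 6 rows appear; 2 have NULL author.

SQL:
SELECT a.title, b.name AS author
FROM books a
LEFT JOIN authors b ON a.author_id = b.id

Result:
title          | author
---------------+-------
The Long Road  | Lewis 
The Iron Gate  | Adams 
Silent Waters  | Lewis 
The Glass Key  | NULL  
Winter Gardens | NULL  
Paper Boats    | Brown 


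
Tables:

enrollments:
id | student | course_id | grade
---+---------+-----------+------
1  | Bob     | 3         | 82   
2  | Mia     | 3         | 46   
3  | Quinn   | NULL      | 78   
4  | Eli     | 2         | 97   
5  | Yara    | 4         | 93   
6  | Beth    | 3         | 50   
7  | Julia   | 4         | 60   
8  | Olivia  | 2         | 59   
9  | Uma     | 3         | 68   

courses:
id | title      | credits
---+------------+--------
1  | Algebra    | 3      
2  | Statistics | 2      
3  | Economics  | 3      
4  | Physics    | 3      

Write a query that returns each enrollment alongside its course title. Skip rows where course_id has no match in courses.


INNER JOIN keeps only enrollments rows whose course_id matches an id in courses. Walk through each enrollment:
  - enrollment 1 (Bob): course_id=3 -> matches Economics
  - enrollment 2 (Mia): course_id=3 -> matches Economics
  - enrollment 3 (Quinn): course_id=NULL, no match -> dropped
  - enrollment 4 (Eli): course_id=2 -> matches Statistics
  - enrollment 5 (Yara): course_id=4 -> matches Physics
  - enrollment 6 (Beth): course_id=3 -> matches Economics
  - enrollment 7 (Julia): course_id=4 -> matches Physics
  - enrollment 8 (Olivia): course_id=2 -> matches Statistics
  - enrollment 9 (Uma): course_id=3 -> matches Economics
So 1 of 9 rows is dropped.

SQL:
SELECT a.student, b.title AS course
FROM enrollments a
INNER JOIN courses b ON a.course_id = b.id

Result:
student | course    
--------+-----------
Bob     | Economics 
Mia     | Economics 
Eli     | Statistics
Yara    | Physics   
Beth    | Economics 
Julia   | Physics   
Olivia  | Statistics
Uma     | Economics 


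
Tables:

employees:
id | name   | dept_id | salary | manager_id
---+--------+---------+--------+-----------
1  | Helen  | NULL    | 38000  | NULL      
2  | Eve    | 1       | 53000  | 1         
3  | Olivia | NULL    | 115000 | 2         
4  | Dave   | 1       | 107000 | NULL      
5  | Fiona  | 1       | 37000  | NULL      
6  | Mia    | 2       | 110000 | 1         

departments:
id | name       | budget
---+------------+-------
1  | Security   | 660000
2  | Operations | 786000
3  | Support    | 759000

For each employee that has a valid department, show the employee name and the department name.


INNER JOIN keeps only employees rows whose dept_id matches an id in departments. Walk through each employee:
  - employee 1 (Helen): dept_id=NULL, no match -> dropped
  - employee 2 (Eve): dept_id=1 -> matches Security
  - employee 3 (Olivia): dept_id=NULL, no match -> dropped
  - employee 4 (Dave): dept_id=1 -> matches Security
  - employee 5 (Fiona): dept_id=1 -> matches Security
  - employee 6 (Mia): dept_id=2 -> matches Operations
So 2 of 6 rows are dropped.

SQL:
SELECT a.name, b.name AS department
FROM employees a
INNER JOIN departments b ON a.dept_id = b.id

Result:
name  | department
------+-----------
Eve   | Security  
Dave  | Security  
Fiona | Security  
Mia   | Operations


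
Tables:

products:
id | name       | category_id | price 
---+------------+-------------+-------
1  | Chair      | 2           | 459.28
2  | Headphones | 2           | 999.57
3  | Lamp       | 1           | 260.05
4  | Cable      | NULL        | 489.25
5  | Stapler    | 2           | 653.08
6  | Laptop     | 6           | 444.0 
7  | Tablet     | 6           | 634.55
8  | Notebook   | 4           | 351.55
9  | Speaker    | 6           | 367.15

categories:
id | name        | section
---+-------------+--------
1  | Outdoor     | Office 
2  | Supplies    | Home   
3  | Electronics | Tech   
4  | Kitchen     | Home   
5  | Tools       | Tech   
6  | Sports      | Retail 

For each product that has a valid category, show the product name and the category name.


INNER JOIN keeps only products rows whose category_id matches an id in categories. Walk through each product:
  - product 1 (Chair): category_id=2 -> matches Supplies
  - product 2 (Headphones): category_id=2 -> matches Supplies
  - product 3 (Lamp): category_id=1 -> matches Outdoor
  - product 4 (Cable): category_id=NULL, no match -> dropped
  - product 5 (Stapler): category_id=2 -> matches Supplies
  - product 6 (Laptop): category_id=6 -> matches Sports
  - product 7 (Tablet): category_id=6 -> matches Sports
  - product 8 (Notebook): category_id=4 -> matches Kitchen
  - product 9 (Speaker): category_id=6 -> matches Sports
So 1 of 9 rows is dropped.

SQL:
SELECT a.name, b.name AS category
FROM products a
INNER JOIN categories b ON a.category_id = b.id

Result:
name       | category
-----------+---------
Chair      | Supplies
Headphones | Supplies
Lamp       | Outdoor 
Stapler    | Supplies
Laptop     | Sports  
Tablet     | Sports  
Notebook   | Kitchen 
Speaker    | Sports  


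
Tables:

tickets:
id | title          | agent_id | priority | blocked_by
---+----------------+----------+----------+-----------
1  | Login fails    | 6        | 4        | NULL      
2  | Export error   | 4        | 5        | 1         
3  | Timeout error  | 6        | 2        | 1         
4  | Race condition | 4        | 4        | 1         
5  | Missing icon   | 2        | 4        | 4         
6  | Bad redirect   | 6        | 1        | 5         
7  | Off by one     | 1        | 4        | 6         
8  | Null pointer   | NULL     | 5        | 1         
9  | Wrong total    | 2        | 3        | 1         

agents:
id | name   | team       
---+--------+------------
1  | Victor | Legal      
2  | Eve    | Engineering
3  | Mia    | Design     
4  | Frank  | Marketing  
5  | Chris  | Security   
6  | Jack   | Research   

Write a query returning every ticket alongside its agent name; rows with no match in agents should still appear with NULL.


LEFT JOIN keeps every row from tickets (the left table); where agent_id has no match in agents, the agent columns become NULL. Walk through each ticket:
  - ticket 1 (Login fails): agent_id=6 -> matches Jack
  - ticket 2 (Export error): agent_id=4 -> matches Frank
  - ticket 3 (Timeout error): agent_id=6 -> matches Jack
  - ticket 4 (Race condition): agent_id=4 -> matches Frank
  - ticket 5 (Missing icon): agent_id=2 -> matches Eve
  - ticket 6 (Bad redirect): agent_id=6 -> matches Jack
  - ticket 7 (Off by one): agent_id=1 -> matches Victor
  - ticket 8 (Null pointer): agent_id=NULL, no match -> kept with NULL
  - ticket 9 (Wrong total): agent_id=2 -> matches Eve
All 9 rows appear; 1 has NULL agent.

SQL:
SELECT a.title, b.name AS agent
FROM tickets a
LEFT JOIN agents b ON a.agent_id = b.id

Result:
title          | agent 
---------------+-------
Login fails    | Jack  
Export error   | Frank 
Timeout error  | Jack  
Race condition | Frank 
Missing icon   | Eve   
Bad redirect   | Jack  
Off by one     | Victor
Null pointer   | NULL  
Wrong total    | Eve   


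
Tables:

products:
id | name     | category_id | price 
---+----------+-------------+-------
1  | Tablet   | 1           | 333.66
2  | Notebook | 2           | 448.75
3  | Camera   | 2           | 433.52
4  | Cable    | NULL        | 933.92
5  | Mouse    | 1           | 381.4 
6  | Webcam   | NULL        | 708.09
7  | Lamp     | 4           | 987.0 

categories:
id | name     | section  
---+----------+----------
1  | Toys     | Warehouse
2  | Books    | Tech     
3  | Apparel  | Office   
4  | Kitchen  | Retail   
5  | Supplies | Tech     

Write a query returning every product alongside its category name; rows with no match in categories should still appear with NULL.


LEFT JOIN keeps every row from products (the left table); where category_id has no match in categories, the category columns become NULL. Walk through each product:
  - product 1 (Tablet): category_id=1 -> matches Toys
  - product 2 (Notebook): category_id=2 -> matches Books
  - product 3 (Camera): category_id=2 -> matches Books
  - product 4 (Cable): category_id=NULL, no match -> kept with NULL
  - product 5 (Mouse): category_id=1 -> matches Toys
  - product 6 (Webcam): category_id=NULL, no match -> kept with NULL
  - product 7 (Lamp): category_id=4 -> matches Kitchen
All 7 rows appear; 2 have NULL category.

SQL:
SELECT a.name, b.name AS category
FROM products a
LEFT JOIN categories b ON a.category_id = b.id

Result:
name     | category
---------+---------
Tablet   | Toys    
Notebook | Books   
Camera   | Books   
Cable    | NULL    
Mouse    | Toys    
Webcam   | NULL    
Lamp     | Kitchen 


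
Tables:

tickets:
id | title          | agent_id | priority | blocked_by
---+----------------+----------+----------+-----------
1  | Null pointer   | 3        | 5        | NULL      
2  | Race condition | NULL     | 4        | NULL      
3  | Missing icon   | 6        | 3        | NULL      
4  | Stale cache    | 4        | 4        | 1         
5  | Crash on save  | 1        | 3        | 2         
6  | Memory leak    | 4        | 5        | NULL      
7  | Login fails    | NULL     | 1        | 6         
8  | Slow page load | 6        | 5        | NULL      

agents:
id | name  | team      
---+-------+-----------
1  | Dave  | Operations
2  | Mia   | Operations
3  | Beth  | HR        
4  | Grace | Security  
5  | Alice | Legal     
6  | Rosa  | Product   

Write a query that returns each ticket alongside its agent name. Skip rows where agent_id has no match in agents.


INNER JOIN keeps only tickets rows whose agent_id matches an id in agents. Walk through each ticket:
  - ticket 1 (Null pointer): agent_id=3 -> matches Beth
  - ticket 2 (Race condition): agent_id=NULL, no match -> dropped
  - ticket 3 (Missing icon): agent_id=6 -> matches Rosa
  - ticket 4 (Stale cache): agent_id=4 -> matches Grace
  - ticket 5 (Crash on save): agent_id=1 -> matches Dave
  - ticket 6 (Memory leak): agent_id=4 -> matches Grace
  - ticket 7 (Login fails): agent_id=NULL, no match -> dropped
  - ticket 8 (Slow page load): agent_id=6 -> matches Rosa
So 2 of 8 rows are dropped.

SQL:
SELECT a.title, b.name AS agent
FROM tickets a
INNER JOIN agents b ON a.agent_id = b.id

Result:
title          | agent
---------------+------
Null pointer   | Beth 
Missing icon   | Rosa 
Stale cache    | Grace
Crash on save  | Dave 
Memory leak    | Grace
Slow page load | Rosa 


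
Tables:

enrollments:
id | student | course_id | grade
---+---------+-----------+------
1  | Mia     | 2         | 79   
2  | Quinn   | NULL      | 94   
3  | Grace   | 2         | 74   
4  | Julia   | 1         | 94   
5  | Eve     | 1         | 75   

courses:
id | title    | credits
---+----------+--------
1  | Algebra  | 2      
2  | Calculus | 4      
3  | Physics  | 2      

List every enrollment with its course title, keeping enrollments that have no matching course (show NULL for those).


LEFT JOIN keeps every row from enrollments (the left table); where course_id has no match in courses, the course columns become NULL. Walk through each enrollment:
  - enrollment 1 (Mia): course_id=2 -> matches Calculus
  - enrollment 2 (Quinn): course_id=NULL, no match -> kept with NULL
  - enrollment 3 (Grace): course_id=2 -> matches Calculus
  - enrollment 4 (Julia): course_id=1 -> matches Algebra
  - enrollment 5 (Eve): course_id=1 -> matches Algebra
All 5 rows appear; 1 has NULL course.

SQL:
SELECT a.student, b.title AS course
FROM enrollments a
LEFT JOIN courses b ON a.course_id = b.id

Result:
student | course  
--------+---------
Mia     | Calculus
Quinn   | NULL    
Grace   | Calculus
Julia   | Algebra 
Eve     | Algebra 


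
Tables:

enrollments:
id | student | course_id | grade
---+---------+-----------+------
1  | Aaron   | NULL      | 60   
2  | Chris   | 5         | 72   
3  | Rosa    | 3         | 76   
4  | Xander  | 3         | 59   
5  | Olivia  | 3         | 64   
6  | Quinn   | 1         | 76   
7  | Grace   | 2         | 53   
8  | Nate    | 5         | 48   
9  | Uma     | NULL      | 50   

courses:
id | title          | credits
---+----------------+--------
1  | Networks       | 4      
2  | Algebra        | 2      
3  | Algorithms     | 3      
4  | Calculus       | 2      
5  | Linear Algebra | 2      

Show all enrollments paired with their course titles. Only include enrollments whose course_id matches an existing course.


INNER JOIN keeps only enrollments rows whose course_id matches an id in courses. Walk through each enrollment:
  - enrollment 1 (Aaron): course_id=NULL, no match -> dropped
  - enrollment 2 (Chris): course_id=5 -> matches Linear Algebra
  - enrollment 3 (Rosa): course_id=3 -> matches Algorithms
  - enrollment 4 (Xander): course_id=3 -> matches Algorithms
  - enrollment 5 (Olivia): course_id=3 -> matches Algorithms
  - enrollment 6 (Quinn): course_id=1 -> matches Networks
  - enrollment 7 (Grace): course_id=2 -> matches Algebra
  - enrollment 8 (Nate): course_id=5 -> matches Linear Algebra
  - enrollment 9 (Uma): course_id=NULL, no match -> dropped
So 2 of 9 rows are dropped.

SQL:
SELECT a.student, b.title AS course
FROM enrollments a
INNER JOIN courses b ON a.course_id = b.id

Result:
student | course        
--------+---------------
Chris   | Linear Algebra
Rosa    | Algorithms    
Xander  | Algorithms    
Olivia  | Algorithms    
Quinn   | Networks      
Grace   | Algebra       
Nate    | Linear Algebra


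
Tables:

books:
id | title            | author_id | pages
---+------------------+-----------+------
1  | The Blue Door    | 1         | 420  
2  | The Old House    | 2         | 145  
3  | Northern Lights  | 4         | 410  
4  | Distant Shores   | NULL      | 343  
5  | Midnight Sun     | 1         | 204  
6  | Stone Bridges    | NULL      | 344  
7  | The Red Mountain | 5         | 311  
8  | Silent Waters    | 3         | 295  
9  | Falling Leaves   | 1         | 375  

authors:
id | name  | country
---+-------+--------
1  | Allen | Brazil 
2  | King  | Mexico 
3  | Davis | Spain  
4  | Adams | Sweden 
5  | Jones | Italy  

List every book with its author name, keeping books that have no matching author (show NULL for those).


LEFT JOIN keeps every row from books (the left table); where author_id has no match in authors, the author columns become NULL. Walk through each book:
  - book 1 (The Blue Door): author_id=1 -> matches Allen
  - book 2 (The Old House): author_id=2 -> matches King
  - book 3 (Northern Lights): author_id=4 -> matches Adams
  - book 4 (Distant Shores): author_id=NULL, no match -> kept with NULL
  - book 5 (Midnight Sun): author_id=1 -> matches Allen
  - book 6 (Stone Bridges): author_id=NULL, no match -> kept with NULL
  - book 7 (The Red Mountain): author_id=5 -> matches Jones
  - book 8 (Silent Waters): author_id=3 -> matches Davis
  - book 9 (Falling Leaves): author_id=1 -> matches Allen
All 9 rows appear; 2 have NULL author.

SQL:
SELECT a.title, b.name AS author
FROM books a
LEFT JOIN authors b ON a.author_id = b.id

Result:
title            | author
-----------------+-------
The Blue Door    | Allen 
The Old House    | King  
Northern Lights  | Adams 
Distant Shores   | NULL  
Midnight Sun     | Allen 
Stone Bridges    | NULL  
The Red Mountain | Jones 
Silent Waters    | Davis 
Falling Leaves   | Allen 


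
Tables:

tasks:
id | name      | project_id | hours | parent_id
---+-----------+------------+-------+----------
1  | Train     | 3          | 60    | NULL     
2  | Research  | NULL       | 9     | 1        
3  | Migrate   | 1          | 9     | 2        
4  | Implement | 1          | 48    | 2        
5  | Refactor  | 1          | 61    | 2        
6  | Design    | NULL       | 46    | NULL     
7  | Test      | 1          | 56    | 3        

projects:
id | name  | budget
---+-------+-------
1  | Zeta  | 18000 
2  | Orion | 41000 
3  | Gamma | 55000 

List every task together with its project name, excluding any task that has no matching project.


INNER JOIN keeps only tasks rows whose project_id matches an id in projects. Walk through each task:
  - task 1 (Train): project_id=3 -> matches Gamma
  - task 2 (Research): project_id=NULL, no match -> dropped
  - task 3 (Migrate): project_id=1 -> matches Zeta
  - task 4 (Implement): project_id=1 -> matches Zeta
  - task 5 (Refactor): project_id=1 -> matches Zeta
  - task 6 (Design): project_id=NULL, no match -> dropped
  - task 7 (Test): project_id=1 -> matches Zeta
So 2 of 7 rows are dropped.

SQL:
SELECT a.name, b.name AS project
FROM tasks a
INNER JOIN projects b ON a.project_id = b.id

Result:
name      | project
----------+--------
Train     | Gamma  
Migrate   | Zeta   
Implement | Zeta   
Refactor  | Zeta   
Test      | Zeta   


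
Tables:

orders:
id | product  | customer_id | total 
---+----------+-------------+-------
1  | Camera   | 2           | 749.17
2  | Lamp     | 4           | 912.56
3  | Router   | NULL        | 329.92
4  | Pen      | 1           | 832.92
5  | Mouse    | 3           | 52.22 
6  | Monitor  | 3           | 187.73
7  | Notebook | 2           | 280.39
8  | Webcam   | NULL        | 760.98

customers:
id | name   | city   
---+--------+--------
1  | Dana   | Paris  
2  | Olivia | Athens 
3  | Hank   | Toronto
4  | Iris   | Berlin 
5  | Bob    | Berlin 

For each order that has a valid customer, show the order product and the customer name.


INNER JOIN keeps only orders rows whose customer_id matches an id in customers. Walk through each order:
  - order 1 (Camera): customer_id=2 -> matches Olivia
  - order 2 (Lamp): customer_id=4 -> matches Iris
  - order 3 (Router): customer_id=NULL, no match -> dropped
  - order 4 (Pen): customer_id=1 -> matches Dana
  - order 5 (Mouse): customer_id=3 -> matches Hank
  - order 6 (Monitor): customer_id=3 -> matches Hank
  - order 7 (Notebook): customer_id=2 -> matches Olivia
  - order 8 (Webcam): customer_id=NULL, no match -> dropped
So 2 of 8 rows are dropped.

SQL:
SELECT a.product, b.name AS customer
FROM orders a
INNER JOIN customers b ON a.customer_id = b.id

Result:
product  | customer
---------+---------
Camera   | Olivia  
Lamp     | Iris    
Pen      | Dana    
Mouse    | Hank    
Monitor  | Hank    
Notebook | Olivia  


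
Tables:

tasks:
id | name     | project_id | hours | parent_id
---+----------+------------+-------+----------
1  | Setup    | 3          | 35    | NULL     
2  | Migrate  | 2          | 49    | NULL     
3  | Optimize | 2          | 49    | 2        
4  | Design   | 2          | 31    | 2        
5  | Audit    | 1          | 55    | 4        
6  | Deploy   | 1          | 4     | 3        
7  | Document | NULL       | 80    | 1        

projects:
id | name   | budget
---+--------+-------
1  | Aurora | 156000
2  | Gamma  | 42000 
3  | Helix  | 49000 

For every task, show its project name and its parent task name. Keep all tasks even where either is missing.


Two LEFT JOINs from the same base table tasks: one to projects via project_id, one to tasks itself via parent_id. Both are LEFT so every task is preserved.
Match against projects:
  - task 1 (Setup): project_id=3 -> matches Helix
  - task 2 (Migrate): project_id=2 -> matches Gamma
  - task 3 (Optimize): project_id=2 -> matches Gamma
  - task 4 (Design): project_id=2 -> matches Gamma
  - task 5 (Audit): project_id=1 -> matches Aurora
  - task 6 (Deploy): project_id=1 -> matches Aurora
  - task 7 (Document): project_id=NULL, no match -> kept with NULL
Match against tasks (self):
  - task 1 (Setup): parent_id=NULL -> NULL
  - task 2 (Migrate): parent_id=NULL -> NULL
  - task 3 (Optimize): parent_id=2 -> Migrate
  - task 4 (Design): parent_id=2 -> Migrate
  - task 5 (Audit): parent_id=4 -> Design
  - task 6 (Deploy): parent_id=3 -> Optimize
  - task 7 (Document): parent_id=1 -> Setup

SQL:
SELECT a.name, b.name AS project, c.name AS parent
FROM tasks a
LEFT JOIN projects b ON a.project_id = b.id
LEFT JOIN tasks c ON a.parent_id = c.id

Result:
name     | project | parent  
---------+---------+---------
Setup    | Helix   | NULL    
Migrate  | Gamma   | NULL    
Optimize | Gamma   | Migrate 
Design   | Gamma   | Migrate 
Audit    | Aurora  | Design  
Deploy   | Aurora  | Optimize
Document | NULL    | Setup   


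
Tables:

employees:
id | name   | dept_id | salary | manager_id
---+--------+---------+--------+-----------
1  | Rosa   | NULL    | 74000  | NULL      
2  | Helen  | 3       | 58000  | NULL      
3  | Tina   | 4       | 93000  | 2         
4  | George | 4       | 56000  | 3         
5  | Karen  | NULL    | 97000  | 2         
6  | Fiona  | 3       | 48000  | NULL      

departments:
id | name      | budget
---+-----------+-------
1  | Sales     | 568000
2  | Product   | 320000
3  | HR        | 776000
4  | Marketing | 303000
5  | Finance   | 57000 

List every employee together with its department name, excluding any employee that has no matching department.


INNER JOIN keeps only employees rows whose dept_id matches an id in departments. Walk through each employee:
  - employee 1 (Rosa): dept_id=NULL, no match -> dropped
  - employee 2 (Helen): dept_id=3 -> matches HR
  - employee 3 (Tina): dept_id=4 -> matches Marketing
  - employee 4 (George): dept_id=4 -> matches Marketing
  - employee 5 (Karen): dept_id=NULL, no match -> dropped
  - employee 6 (Fiona): dept_id=3 -> matches HR
So 2 of 6 rows are dropped.

SQL:
SELECT a.name, b.name AS department
FROM employees a
INNER JOIN departments b ON a.dept_id = b.id

Result:
name   | department
-------+-----------
Helen  | HR        
Tina   | Marketing 
George | Marketing 
Fiona  | HR        


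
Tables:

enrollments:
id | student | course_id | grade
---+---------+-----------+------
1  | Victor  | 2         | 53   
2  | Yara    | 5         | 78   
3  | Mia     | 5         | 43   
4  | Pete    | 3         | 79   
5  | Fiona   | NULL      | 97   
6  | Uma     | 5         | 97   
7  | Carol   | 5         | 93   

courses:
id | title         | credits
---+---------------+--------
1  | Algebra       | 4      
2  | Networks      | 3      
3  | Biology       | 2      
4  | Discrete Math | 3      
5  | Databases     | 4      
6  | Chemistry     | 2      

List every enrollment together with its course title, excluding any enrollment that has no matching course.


INNER JOIN keeps only enrollments rows whose course_id matches an id in courses. Walk through each enrollment:
  - enrollment 1 (Victor): course_id=2 -> matches Networks
  - enrollment 2 (Yara): course_id=5 -> matches Databases
  - enrollment 3 (Mia): course_id=5 -> matches Databases
  - enrollment 4 (Pete): course_id=3 -> matches Biology
  - enrollment 5 (Fiona): course_id=NULL, no match -> dropped
  - enrollment 6 (Uma): course_id=5 -> matches Databases
  - enrollment 7 (Carol): course_id=5 -> matches Databases
So 1 of 7 rows is dropped.

SQL:
SELECT a.student, b.title AS course
FROM enrollments a
INNER JOIN courses b ON a.course_id = b.id

Result:
student | course   
--------+----------
Victor  | Networks 
Yara    | Databases
Mia     | Databases
Pete    | Biology  
Uma     | Databases
Carol   | Databases
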